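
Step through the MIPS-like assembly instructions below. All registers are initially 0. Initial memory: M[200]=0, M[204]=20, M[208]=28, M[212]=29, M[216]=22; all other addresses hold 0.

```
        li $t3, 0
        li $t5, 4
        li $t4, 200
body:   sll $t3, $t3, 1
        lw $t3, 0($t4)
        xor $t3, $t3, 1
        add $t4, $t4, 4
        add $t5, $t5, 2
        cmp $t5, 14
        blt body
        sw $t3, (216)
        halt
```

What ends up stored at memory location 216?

23

li $t3, 0 → $t3=0
li $t5, 4 → $t5=4
li $t4, 200 → $t4=200
sll $t3, $t3, 1 → $t3=0<<1=0
lw $t3, 0($t4) → $t3=M[200]=0
xor $t3, $t3, 1 → $t3=0^1=1
add $t4, $t4, 4 → $t4=200+4=204
add $t5, $t5, 2 → $t5=4+2=6
cmp $t5, 14  (cmp 6,14)
blt body: taken
sll $t3, $t3, 1 → $t3=1<<1=2
lw $t3, 0($t4) → $t3=M[204]=20
xor $t3, $t3, 1 → $t3=20^1=21
add $t4, $t4, 4 → $t4=204+4=208
add $t5, $t5, 2 → $t5=6+2=8
cmp $t5, 14  (cmp 8,14)
blt body: taken
sll $t3, $t3, 1 → $t3=21<<1=42
lw $t3, 0($t4) → $t3=M[208]=28
xor $t3, $t3, 1 → $t3=28^1=29
add $t4, $t4, 4 → $t4=208+4=212
add $t5, $t5, 2 → $t5=8+2=10
cmp $t5, 14  (cmp 10,14)
blt body: taken
sll $t3, $t3, 1 → $t3=29<<1=58
lw $t3, 0($t4) → $t3=M[212]=29
xor $t3, $t3, 1 → $t3=29^1=28
add $t4, $t4, 4 → $t4=212+4=216
add $t5, $t5, 2 → $t5=10+2=12
cmp $t5, 14  (cmp 12,14)
blt body: taken
sll $t3, $t3, 1 → $t3=28<<1=56
lw $t3, 0($t4) → $t3=M[216]=22
xor $t3, $t3, 1 → $t3=22^1=23
add $t4, $t4, 4 → $t4=216+4=220
add $t5, $t5, 2 → $t5=12+2=14
cmp $t5, 14  (cmp 14,14)
blt body: not taken
sw $t3, (216) → M[216]=23
halt.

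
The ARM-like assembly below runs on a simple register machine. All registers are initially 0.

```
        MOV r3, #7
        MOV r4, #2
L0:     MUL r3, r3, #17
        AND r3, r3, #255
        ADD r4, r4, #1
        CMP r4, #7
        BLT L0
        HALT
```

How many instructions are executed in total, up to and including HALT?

28

MOV r3, #7 → r3=7
MOV r4, #2 → r4=2
MUL r3, r3, #17 → r3=7*17=119
AND r3, r3, #255 → r3=119&255=119
ADD r4, r4, #1 → r4=2+1=3
CMP r4, #7  (cmp 3,7)
BLT L0: taken
MUL r3, r3, #17 → r3=119*17=2023
AND r3, r3, #255 → r3=2023&255=231
ADD r4, r4, #1 → r4=3+1=4
CMP r4, #7  (cmp 4,7)
BLT L0: taken
MUL r3, r3, #17 → r3=231*17=3927
AND r3, r3, #255 → r3=3927&255=87
ADD r4, r4, #1 → r4=4+1=5
CMP r4, #7  (cmp 5,7)
BLT L0: taken
MUL r3, r3, #17 → r3=87*17=1479
AND r3, r3, #255 → r3=1479&255=199
ADD r4, r4, #1 → r4=5+1=6
CMP r4, #7  (cmp 6,7)
BLT L0: taken
MUL r3, r3, #17 → r3=199*17=3383
AND r3, r3, #255 → r3=3383&255=55
ADD r4, r4, #1 → r4=6+1=7
CMP r4, #7  (cmp 7,7)
BLT L0: not taken
halt.
Total executed instructions: 28.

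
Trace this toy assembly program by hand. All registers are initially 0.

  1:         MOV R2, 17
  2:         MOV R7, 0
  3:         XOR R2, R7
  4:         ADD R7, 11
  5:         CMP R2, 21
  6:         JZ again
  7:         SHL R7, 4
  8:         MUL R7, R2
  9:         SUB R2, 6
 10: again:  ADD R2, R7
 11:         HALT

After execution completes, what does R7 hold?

after MOV R2, 17: R2=17
after MOV R7, 0: R7=0
after XOR R2, R7: R2=17^0=17
after ADD R7, 11: R7=0+11=11
CMP R2, 21  (cmp 17,21)
JZ again: not taken
after SHL R7, 4: R7=11<<4=176
after MUL R7, R2: R7=176*17=2992
after SUB R2, 6: R2=17-6=11
after ADD R2, R7: R2=11+2992=3003
halt.

2992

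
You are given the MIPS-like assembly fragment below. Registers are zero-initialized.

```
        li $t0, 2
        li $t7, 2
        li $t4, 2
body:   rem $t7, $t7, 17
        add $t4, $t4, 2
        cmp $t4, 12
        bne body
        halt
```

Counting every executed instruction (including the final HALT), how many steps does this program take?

24

$t0=2
$t7=2
$t4=2
$t7=2%17=2
$t4=2+2=4
cmp $t4, 12  (cmp 4,12)
bne body: taken
$t7=2%17=2
$t4=4+2=6
cmp $t4, 12  (cmp 6,12)
bne body: taken
$t7=2%17=2
$t4=6+2=8
cmp $t4, 12  (cmp 8,12)
bne body: taken
$t7=2%17=2
$t4=8+2=10
cmp $t4, 12  (cmp 10,12)
bne body: taken
$t7=2%17=2
$t4=10+2=12
cmp $t4, 12  (cmp 12,12)
bne body: not taken
halt.
Total executed instructions: 24.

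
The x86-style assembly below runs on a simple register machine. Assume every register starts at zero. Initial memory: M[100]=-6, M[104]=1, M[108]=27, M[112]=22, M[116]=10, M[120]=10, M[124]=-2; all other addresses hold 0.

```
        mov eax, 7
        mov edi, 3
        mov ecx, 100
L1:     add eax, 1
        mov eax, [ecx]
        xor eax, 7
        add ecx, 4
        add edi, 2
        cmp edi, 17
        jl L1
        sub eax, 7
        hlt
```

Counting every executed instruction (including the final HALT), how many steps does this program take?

54

after mov eax, 7: eax=7
after mov edi, 3: edi=3
after mov ecx, 100: ecx=100
after add eax, 1: eax=7+1=8
after mov eax, [ecx]: eax=M[100]=-6
after xor eax, 7: eax=(-6)^7=-3
after add ecx, 4: ecx=100+4=104
after add edi, 2: edi=3+2=5
cmp edi, 17  (cmp 5,17)
jl L1: taken
after add eax, 1: eax=(-3)+1=-2
after mov eax, [ecx]: eax=M[104]=1
after xor eax, 7: eax=1^7=6
after add ecx, 4: ecx=104+4=108
after add edi, 2: edi=5+2=7
cmp edi, 17  (cmp 7,17)
jl L1: taken
after add eax, 1: eax=6+1=7
after mov eax, [ecx]: eax=M[108]=27
after xor eax, 7: eax=27^7=28
after add ecx, 4: ecx=108+4=112
after add edi, 2: edi=7+2=9
cmp edi, 17  (cmp 9,17)
jl L1: taken
after add eax, 1: eax=28+1=29
after mov eax, [ecx]: eax=M[112]=22
after xor eax, 7: eax=22^7=17
after add ecx, 4: ecx=112+4=116
after add edi, 2: edi=9+2=11
cmp edi, 17  (cmp 11,17)
jl L1: taken
after add eax, 1: eax=17+1=18
after mov eax, [ecx]: eax=M[116]=10
after xor eax, 7: eax=10^7=13
after add ecx, 4: ecx=116+4=120
after add edi, 2: edi=11+2=13
cmp edi, 17  (cmp 13,17)
jl L1: taken
after add eax, 1: eax=13+1=14
after mov eax, [ecx]: eax=M[120]=10
after xor eax, 7: eax=10^7=13
after add ecx, 4: ecx=120+4=124
after add edi, 2: edi=13+2=15
cmp edi, 17  (cmp 15,17)
jl L1: taken
after add eax, 1: eax=13+1=14
after mov eax, [ecx]: eax=M[124]=-2
after xor eax, 7: eax=(-2)^7=-7
after add ecx, 4: ecx=124+4=128
after add edi, 2: edi=15+2=17
cmp edi, 17  (cmp 17,17)
jl L1: not taken
after sub eax, 7: eax=(-7)-7=-14
halt.
Total executed instructions: 54.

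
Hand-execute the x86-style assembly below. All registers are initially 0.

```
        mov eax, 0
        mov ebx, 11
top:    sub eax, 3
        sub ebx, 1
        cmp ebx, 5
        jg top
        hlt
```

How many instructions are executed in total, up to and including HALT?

after mov eax, 0: eax=0
after mov ebx, 11: ebx=11
after sub eax, 3: eax=0-3=-3
after sub ebx, 1: ebx=11-1=10
cmp ebx, 5  (cmp 10,5)
jg top: taken
after sub eax, 3: eax=(-3)-3=-6
after sub ebx, 1: ebx=10-1=9
cmp ebx, 5  (cmp 9,5)
jg top: taken
after sub eax, 3: eax=(-6)-3=-9
after sub ebx, 1: ebx=9-1=8
cmp ebx, 5  (cmp 8,5)
jg top: taken
after sub eax, 3: eax=(-9)-3=-12
after sub ebx, 1: ebx=8-1=7
cmp ebx, 5  (cmp 7,5)
jg top: taken
after sub eax, 3: eax=(-12)-3=-15
after sub ebx, 1: ebx=7-1=6
cmp ebx, 5  (cmp 6,5)
jg top: taken
after sub eax, 3: eax=(-15)-3=-18
after sub ebx, 1: ebx=6-1=5
cmp ebx, 5  (cmp 5,5)
jg top: not taken
halt.
Total executed instructions: 27.

27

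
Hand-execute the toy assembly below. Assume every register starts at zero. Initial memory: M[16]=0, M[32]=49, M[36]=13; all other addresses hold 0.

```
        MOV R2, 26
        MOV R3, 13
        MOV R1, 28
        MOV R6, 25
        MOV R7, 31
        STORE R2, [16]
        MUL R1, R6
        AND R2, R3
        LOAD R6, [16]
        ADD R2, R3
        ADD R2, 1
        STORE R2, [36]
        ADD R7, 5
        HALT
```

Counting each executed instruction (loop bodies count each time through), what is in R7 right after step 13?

36

after MOV R2, 26: R2=26
after MOV R3, 13: R3=13
after MOV R1, 28: R1=28
after MOV R6, 25: R6=25
after MOV R7, 31: R7=31
STORE R2, [16] → M[16]=26
after MUL R1, R6: R1=28*25=700
after AND R2, R3: R2=26&13=8
after LOAD R6, [16]: R6=M[16]=26
after ADD R2, R3: R2=8+13=21
after ADD R2, 1: R2=21+1=22
STORE R2, [36] → M[36]=22
after ADD R7, 5: R7=31+5=36
After step 13: R7 = 36.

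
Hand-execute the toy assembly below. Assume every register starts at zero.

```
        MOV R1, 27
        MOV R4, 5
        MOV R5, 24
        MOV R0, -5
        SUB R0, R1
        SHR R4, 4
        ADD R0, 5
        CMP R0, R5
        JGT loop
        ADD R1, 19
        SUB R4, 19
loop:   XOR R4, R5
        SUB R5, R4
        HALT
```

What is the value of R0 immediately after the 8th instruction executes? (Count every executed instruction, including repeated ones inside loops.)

MOV R1, 27 → R1=27
MOV R4, 5 → R4=5
MOV R5, 24 → R5=24
MOV R0, -5 → R0=-5
SUB R0, R1 → R0=(-5)-27=-32
SHR R4, 4 → R4=5>>4=0
ADD R0, 5 → R0=(-32)+5=-27
CMP R0, R5  (cmp -27,24)
After step 8: R0 = -27.

-27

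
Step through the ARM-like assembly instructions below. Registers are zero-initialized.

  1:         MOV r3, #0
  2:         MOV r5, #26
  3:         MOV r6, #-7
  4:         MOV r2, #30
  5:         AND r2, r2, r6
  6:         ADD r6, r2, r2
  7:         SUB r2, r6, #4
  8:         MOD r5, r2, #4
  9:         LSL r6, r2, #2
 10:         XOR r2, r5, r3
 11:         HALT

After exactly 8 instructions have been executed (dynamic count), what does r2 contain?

after MOV r3, #0: r3=0
after MOV r5, #26: r5=26
after MOV r6, #-7: r6=-7
after MOV r2, #30: r2=30
after AND r2, r2, r6: r2=30&(-7)=24
after ADD r6, r2, r2: r6=24+24=48
after SUB r2, r6, #4: r2=48-4=44
after MOD r5, r2, #4: r5=44%4=0
After step 8: r2 = 44.

44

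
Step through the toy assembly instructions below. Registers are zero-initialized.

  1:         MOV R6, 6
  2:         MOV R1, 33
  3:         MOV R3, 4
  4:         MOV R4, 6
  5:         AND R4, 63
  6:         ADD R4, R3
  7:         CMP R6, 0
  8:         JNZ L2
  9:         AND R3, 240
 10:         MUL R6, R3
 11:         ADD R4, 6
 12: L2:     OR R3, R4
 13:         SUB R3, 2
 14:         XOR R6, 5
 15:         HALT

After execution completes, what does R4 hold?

after MOV R6, 6: R6=6
after MOV R1, 33: R1=33
after MOV R3, 4: R3=4
after MOV R4, 6: R4=6
after AND R4, 63: R4=6&63=6
after ADD R4, R3: R4=6+4=10
CMP R6, 0  (cmp 6,0)
JNZ L2: taken
after OR R3, R4: R3=4|10=14
after SUB R3, 2: R3=14-2=12
after XOR R6, 5: R6=6^5=3
halt.

10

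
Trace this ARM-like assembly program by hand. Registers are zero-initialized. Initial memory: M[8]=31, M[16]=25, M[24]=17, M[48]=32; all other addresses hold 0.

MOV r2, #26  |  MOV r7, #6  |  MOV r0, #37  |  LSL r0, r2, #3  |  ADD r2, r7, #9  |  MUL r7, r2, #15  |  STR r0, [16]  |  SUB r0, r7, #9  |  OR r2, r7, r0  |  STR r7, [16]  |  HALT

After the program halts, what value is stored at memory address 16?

225

after MOV r2, #26: r2=26
after MOV r7, #6: r7=6
after MOV r0, #37: r0=37
after LSL r0, r2, #3: r0=26<<3=208
after ADD r2, r7, #9: r2=6+9=15
after MUL r7, r2, #15: r7=15*15=225
STR r0, [16] → M[16]=208
after SUB r0, r7, #9: r0=225-9=216
after OR r2, r7, r0: r2=225|216=249
STR r7, [16] → M[16]=225
halt.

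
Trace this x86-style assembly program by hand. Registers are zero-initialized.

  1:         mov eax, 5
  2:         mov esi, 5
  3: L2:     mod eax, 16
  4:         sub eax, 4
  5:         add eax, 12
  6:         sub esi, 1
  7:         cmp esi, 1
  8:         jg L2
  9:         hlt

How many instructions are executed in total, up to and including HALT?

mov eax, 5 → eax=5
mov esi, 5 → esi=5
mod eax, 16 → eax=5%16=5
sub eax, 4 → eax=5-4=1
add eax, 12 → eax=1+12=13
sub esi, 1 → esi=5-1=4
cmp esi, 1  (cmp 4,1)
jg L2: taken
mod eax, 16 → eax=13%16=13
sub eax, 4 → eax=13-4=9
add eax, 12 → eax=9+12=21
sub esi, 1 → esi=4-1=3
cmp esi, 1  (cmp 3,1)
jg L2: taken
mod eax, 16 → eax=21%16=5
sub eax, 4 → eax=5-4=1
add eax, 12 → eax=1+12=13
sub esi, 1 → esi=3-1=2
cmp esi, 1  (cmp 2,1)
jg L2: taken
mod eax, 16 → eax=13%16=13
sub eax, 4 → eax=13-4=9
add eax, 12 → eax=9+12=21
sub esi, 1 → esi=2-1=1
cmp esi, 1  (cmp 1,1)
jg L2: not taken
halt.
Total executed instructions: 27.

27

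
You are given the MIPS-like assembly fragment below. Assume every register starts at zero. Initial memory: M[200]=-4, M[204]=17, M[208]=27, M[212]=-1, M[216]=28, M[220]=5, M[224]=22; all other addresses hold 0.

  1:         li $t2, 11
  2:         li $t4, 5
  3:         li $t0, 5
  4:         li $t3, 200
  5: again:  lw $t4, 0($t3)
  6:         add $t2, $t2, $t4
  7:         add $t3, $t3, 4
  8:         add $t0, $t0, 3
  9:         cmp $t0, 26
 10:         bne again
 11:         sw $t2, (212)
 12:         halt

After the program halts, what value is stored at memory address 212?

105

li $t2, 11 → $t2=11
li $t4, 5 → $t4=5
li $t0, 5 → $t0=5
li $t3, 200 → $t3=200
lw $t4, 0($t3) → $t4=M[200]=-4
add $t2, $t2, $t4 → $t2=11+(-4)=7
add $t3, $t3, 4 → $t3=200+4=204
add $t0, $t0, 3 → $t0=5+3=8
cmp $t0, 26  (cmp 8,26)
bne again: taken
lw $t4, 0($t3) → $t4=M[204]=17
add $t2, $t2, $t4 → $t2=7+17=24
add $t3, $t3, 4 → $t3=204+4=208
add $t0, $t0, 3 → $t0=8+3=11
cmp $t0, 26  (cmp 11,26)
bne again: taken
lw $t4, 0($t3) → $t4=M[208]=27
add $t2, $t2, $t4 → $t2=24+27=51
add $t3, $t3, 4 → $t3=208+4=212
add $t0, $t0, 3 → $t0=11+3=14
cmp $t0, 26  (cmp 14,26)
bne again: taken
lw $t4, 0($t3) → $t4=M[212]=-1
add $t2, $t2, $t4 → $t2=51+(-1)=50
add $t3, $t3, 4 → $t3=212+4=216
add $t0, $t0, 3 → $t0=14+3=17
cmp $t0, 26  (cmp 17,26)
bne again: taken
lw $t4, 0($t3) → $t4=M[216]=28
add $t2, $t2, $t4 → $t2=50+28=78
add $t3, $t3, 4 → $t3=216+4=220
add $t0, $t0, 3 → $t0=17+3=20
cmp $t0, 26  (cmp 20,26)
bne again: taken
lw $t4, 0($t3) → $t4=M[220]=5
add $t2, $t2, $t4 → $t2=78+5=83
add $t3, $t3, 4 → $t3=220+4=224
add $t0, $t0, 3 → $t0=20+3=23
cmp $t0, 26  (cmp 23,26)
bne again: taken
lw $t4, 0($t3) → $t4=M[224]=22
add $t2, $t2, $t4 → $t2=83+22=105
add $t3, $t3, 4 → $t3=224+4=228
add $t0, $t0, 3 → $t0=23+3=26
cmp $t0, 26  (cmp 26,26)
bne again: not taken
sw $t2, (212) → M[212]=105
halt.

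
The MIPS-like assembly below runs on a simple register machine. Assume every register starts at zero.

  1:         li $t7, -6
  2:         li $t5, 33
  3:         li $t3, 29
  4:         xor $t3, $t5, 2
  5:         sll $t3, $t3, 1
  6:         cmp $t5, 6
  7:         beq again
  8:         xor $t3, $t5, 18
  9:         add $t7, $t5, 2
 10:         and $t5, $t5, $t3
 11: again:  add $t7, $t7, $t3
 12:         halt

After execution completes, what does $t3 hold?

$t7=-6
$t5=33
$t3=29
$t3=33^2=35
$t3=35<<1=70
cmp $t5, 6  (cmp 33,6)
beq again: not taken
$t3=33^18=51
$t7=33+2=35
$t5=33&51=33
$t7=35+51=86
halt.

51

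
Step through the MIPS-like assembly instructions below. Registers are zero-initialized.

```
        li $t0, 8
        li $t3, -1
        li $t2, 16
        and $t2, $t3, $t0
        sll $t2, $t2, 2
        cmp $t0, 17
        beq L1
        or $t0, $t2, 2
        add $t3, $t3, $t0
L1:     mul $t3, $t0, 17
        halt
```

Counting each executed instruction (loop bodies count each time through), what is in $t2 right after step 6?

32

$t0=8
$t3=-1
$t2=16
$t2=(-1)&8=8
$t2=8<<2=32
cmp $t0, 17  (cmp 8,17)
After step 6: $t2 = 32.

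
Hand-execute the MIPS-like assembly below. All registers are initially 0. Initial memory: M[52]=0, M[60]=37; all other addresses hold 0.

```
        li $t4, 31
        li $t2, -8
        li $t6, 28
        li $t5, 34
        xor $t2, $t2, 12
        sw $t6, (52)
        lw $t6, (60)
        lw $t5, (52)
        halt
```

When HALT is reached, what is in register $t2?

$t4=31
$t2=-8
$t6=28
$t5=34
$t2=(-8)^12=-12
sw $t6, (52) → M[52]=28
$t6=M[60]=37
$t5=M[52]=28
halt.

-12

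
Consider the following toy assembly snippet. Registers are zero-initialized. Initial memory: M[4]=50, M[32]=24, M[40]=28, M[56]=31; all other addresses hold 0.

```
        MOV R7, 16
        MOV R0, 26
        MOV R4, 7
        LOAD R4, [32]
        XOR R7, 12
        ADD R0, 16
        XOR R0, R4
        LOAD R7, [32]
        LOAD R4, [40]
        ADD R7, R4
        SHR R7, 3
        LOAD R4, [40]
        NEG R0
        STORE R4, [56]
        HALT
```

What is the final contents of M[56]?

28

R7=16
R0=26
R4=7
R4=M[32]=24
R7=16^12=28
R0=26+16=42
R0=42^24=50
R7=M[32]=24
R4=M[40]=28
R7=24+28=52
R7=52>>3=6
R4=M[40]=28
R0=-(50)=-50
STORE R4, [56] → M[56]=28
halt.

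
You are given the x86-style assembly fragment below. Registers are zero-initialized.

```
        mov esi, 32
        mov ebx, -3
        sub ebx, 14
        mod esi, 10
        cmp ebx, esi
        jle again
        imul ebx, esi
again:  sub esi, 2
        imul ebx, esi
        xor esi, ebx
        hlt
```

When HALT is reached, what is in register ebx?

mov esi, 32 → esi=32
mov ebx, -3 → ebx=-3
sub ebx, 14 → ebx=(-3)-14=-17
mod esi, 10 → esi=32%10=2
cmp ebx, esi  (cmp -17,2)
jle again: taken
sub esi, 2 → esi=2-2=0
imul ebx, esi → ebx=(-17)*0=0
xor esi, ebx → esi=0^0=0
halt.

0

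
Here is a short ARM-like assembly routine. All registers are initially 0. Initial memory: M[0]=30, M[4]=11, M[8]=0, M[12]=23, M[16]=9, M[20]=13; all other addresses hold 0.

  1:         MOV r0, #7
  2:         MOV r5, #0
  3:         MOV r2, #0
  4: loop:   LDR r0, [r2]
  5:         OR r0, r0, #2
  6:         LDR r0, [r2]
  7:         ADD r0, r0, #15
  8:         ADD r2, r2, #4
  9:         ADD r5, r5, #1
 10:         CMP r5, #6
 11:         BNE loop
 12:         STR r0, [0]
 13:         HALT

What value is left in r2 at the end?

24

MOV r0, #7 → r0=7
MOV r5, #0 → r5=0
MOV r2, #0 → r2=0
LDR r0, [r2] → r0=M[0]=30
OR r0, r0, #2 → r0=30|2=30
LDR r0, [r2] → r0=M[0]=30
ADD r0, r0, #15 → r0=30+15=45
ADD r2, r2, #4 → r2=0+4=4
ADD r5, r5, #1 → r5=0+1=1
CMP r5, #6  (cmp 1,6)
BNE loop: taken
LDR r0, [r2] → r0=M[4]=11
OR r0, r0, #2 → r0=11|2=11
LDR r0, [r2] → r0=M[4]=11
ADD r0, r0, #15 → r0=11+15=26
ADD r2, r2, #4 → r2=4+4=8
ADD r5, r5, #1 → r5=1+1=2
CMP r5, #6  (cmp 2,6)
BNE loop: taken
LDR r0, [r2] → r0=M[8]=0
OR r0, r0, #2 → r0=0|2=2
LDR r0, [r2] → r0=M[8]=0
ADD r0, r0, #15 → r0=0+15=15
ADD r2, r2, #4 → r2=8+4=12
ADD r5, r5, #1 → r5=2+1=3
CMP r5, #6  (cmp 3,6)
BNE loop: taken
LDR r0, [r2] → r0=M[12]=23
OR r0, r0, #2 → r0=23|2=23
LDR r0, [r2] → r0=M[12]=23
ADD r0, r0, #15 → r0=23+15=38
ADD r2, r2, #4 → r2=12+4=16
ADD r5, r5, #1 → r5=3+1=4
CMP r5, #6  (cmp 4,6)
BNE loop: taken
LDR r0, [r2] → r0=M[16]=9
OR r0, r0, #2 → r0=9|2=11
LDR r0, [r2] → r0=M[16]=9
ADD r0, r0, #15 → r0=9+15=24
ADD r2, r2, #4 → r2=16+4=20
ADD r5, r5, #1 → r5=4+1=5
CMP r5, #6  (cmp 5,6)
BNE loop: taken
LDR r0, [r2] → r0=M[20]=13
OR r0, r0, #2 → r0=13|2=15
LDR r0, [r2] → r0=M[20]=13
ADD r0, r0, #15 → r0=13+15=28
ADD r2, r2, #4 → r2=20+4=24
ADD r5, r5, #1 → r5=5+1=6
CMP r5, #6  (cmp 6,6)
BNE loop: not taken
STR r0, [0] → M[0]=28
halt.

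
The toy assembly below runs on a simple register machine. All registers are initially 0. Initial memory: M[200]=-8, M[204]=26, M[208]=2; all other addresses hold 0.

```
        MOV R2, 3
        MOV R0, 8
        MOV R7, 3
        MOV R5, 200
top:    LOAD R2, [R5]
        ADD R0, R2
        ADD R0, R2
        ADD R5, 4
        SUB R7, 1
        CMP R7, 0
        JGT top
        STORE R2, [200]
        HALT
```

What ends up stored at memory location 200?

R2=3
R0=8
R7=3
R5=200
R2=M[200]=-8
R0=8+(-8)=0
R0=0+(-8)=-8
R5=200+4=204
R7=3-1=2
CMP R7, 0  (cmp 2,0)
JGT top: taken
R2=M[204]=26
R0=(-8)+26=18
R0=18+26=44
R5=204+4=208
R7=2-1=1
CMP R7, 0  (cmp 1,0)
JGT top: taken
R2=M[208]=2
R0=44+2=46
R0=46+2=48
R5=208+4=212
R7=1-1=0
CMP R7, 0  (cmp 0,0)
JGT top: not taken
STORE R2, [200] → M[200]=2
halt.

2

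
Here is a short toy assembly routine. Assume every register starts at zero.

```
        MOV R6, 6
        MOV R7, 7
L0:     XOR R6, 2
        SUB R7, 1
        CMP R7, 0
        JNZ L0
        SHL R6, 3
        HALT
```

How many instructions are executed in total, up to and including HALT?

after MOV R6, 6: R6=6
after MOV R7, 7: R7=7
after XOR R6, 2: R6=6^2=4
after SUB R7, 1: R7=7-1=6
CMP R7, 0  (cmp 6,0)
JNZ L0: taken
after XOR R6, 2: R6=4^2=6
after SUB R7, 1: R7=6-1=5
CMP R7, 0  (cmp 5,0)
JNZ L0: taken
after XOR R6, 2: R6=6^2=4
after SUB R7, 1: R7=5-1=4
CMP R7, 0  (cmp 4,0)
JNZ L0: taken
after XOR R6, 2: R6=4^2=6
after SUB R7, 1: R7=4-1=3
CMP R7, 0  (cmp 3,0)
JNZ L0: taken
after XOR R6, 2: R6=6^2=4
after SUB R7, 1: R7=3-1=2
CMP R7, 0  (cmp 2,0)
JNZ L0: taken
after XOR R6, 2: R6=4^2=6
after SUB R7, 1: R7=2-1=1
CMP R7, 0  (cmp 1,0)
JNZ L0: taken
after XOR R6, 2: R6=6^2=4
after SUB R7, 1: R7=1-1=0
CMP R7, 0  (cmp 0,0)
JNZ L0: not taken
after SHL R6, 3: R6=4<<3=32
halt.
Total executed instructions: 32.

32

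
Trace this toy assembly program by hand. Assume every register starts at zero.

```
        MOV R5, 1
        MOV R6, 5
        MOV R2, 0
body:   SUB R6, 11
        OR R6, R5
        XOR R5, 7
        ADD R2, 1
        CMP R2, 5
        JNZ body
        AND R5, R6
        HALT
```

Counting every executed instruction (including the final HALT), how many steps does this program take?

35

MOV R5, 1 → R5=1
MOV R6, 5 → R6=5
MOV R2, 0 → R2=0
SUB R6, 11 → R6=5-11=-6
OR R6, R5 → R6=(-6)|1=-5
XOR R5, 7 → R5=1^7=6
ADD R2, 1 → R2=0+1=1
CMP R2, 5  (cmp 1,5)
JNZ body: taken
SUB R6, 11 → R6=(-5)-11=-16
OR R6, R5 → R6=(-16)|6=-10
XOR R5, 7 → R5=6^7=1
ADD R2, 1 → R2=1+1=2
CMP R2, 5  (cmp 2,5)
JNZ body: taken
SUB R6, 11 → R6=(-10)-11=-21
OR R6, R5 → R6=(-21)|1=-21
XOR R5, 7 → R5=1^7=6
ADD R2, 1 → R2=2+1=3
CMP R2, 5  (cmp 3,5)
JNZ body: taken
SUB R6, 11 → R6=(-21)-11=-32
OR R6, R5 → R6=(-32)|6=-26
XOR R5, 7 → R5=6^7=1
ADD R2, 1 → R2=3+1=4
CMP R2, 5  (cmp 4,5)
JNZ body: taken
SUB R6, 11 → R6=(-26)-11=-37
OR R6, R5 → R6=(-37)|1=-37
XOR R5, 7 → R5=1^7=6
ADD R2, 1 → R2=4+1=5
CMP R2, 5  (cmp 5,5)
JNZ body: not taken
AND R5, R6 → R5=6&(-37)=2
halt.
Total executed instructions: 35.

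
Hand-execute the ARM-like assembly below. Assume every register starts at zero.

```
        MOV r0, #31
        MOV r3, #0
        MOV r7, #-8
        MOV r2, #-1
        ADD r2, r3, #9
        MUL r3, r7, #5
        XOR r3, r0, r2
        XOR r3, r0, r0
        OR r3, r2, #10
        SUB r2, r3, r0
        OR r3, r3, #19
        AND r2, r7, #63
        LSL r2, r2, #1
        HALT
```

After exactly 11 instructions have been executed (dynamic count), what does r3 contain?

r0=31
r3=0
r7=-8
r2=-1
r2=0+9=9
r3=(-8)*5=-40
r3=31^9=22
r3=31^31=0
r3=9|10=11
r2=11-31=-20
r3=11|19=27
After step 11: r3 = 27.

27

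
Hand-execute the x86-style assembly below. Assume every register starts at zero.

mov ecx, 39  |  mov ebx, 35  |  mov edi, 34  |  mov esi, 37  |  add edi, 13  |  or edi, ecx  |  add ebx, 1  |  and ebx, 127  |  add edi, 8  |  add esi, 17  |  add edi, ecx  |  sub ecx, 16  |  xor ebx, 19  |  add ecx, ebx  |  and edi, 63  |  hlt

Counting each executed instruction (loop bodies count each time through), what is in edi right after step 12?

94

mov ecx, 39 → ecx=39
mov ebx, 35 → ebx=35
mov edi, 34 → edi=34
mov esi, 37 → esi=37
add edi, 13 → edi=34+13=47
or edi, ecx → edi=47|39=47
add ebx, 1 → ebx=35+1=36
and ebx, 127 → ebx=36&127=36
add edi, 8 → edi=47+8=55
add esi, 17 → esi=37+17=54
add edi, ecx → edi=55+39=94
sub ecx, 16 → ecx=39-16=23
After step 12: edi = 94.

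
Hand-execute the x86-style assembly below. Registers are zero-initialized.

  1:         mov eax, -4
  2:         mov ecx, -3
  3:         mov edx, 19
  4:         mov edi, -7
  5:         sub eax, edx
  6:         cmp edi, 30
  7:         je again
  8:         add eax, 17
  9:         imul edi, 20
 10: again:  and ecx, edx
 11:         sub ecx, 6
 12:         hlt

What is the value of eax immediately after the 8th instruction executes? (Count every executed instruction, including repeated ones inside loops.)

-6

after mov eax, -4: eax=-4
after mov ecx, -3: ecx=-3
after mov edx, 19: edx=19
after mov edi, -7: edi=-7
after sub eax, edx: eax=(-4)-19=-23
cmp edi, 30  (cmp -7,30)
je again: not taken
after add eax, 17: eax=(-23)+17=-6
After step 8: eax = -6.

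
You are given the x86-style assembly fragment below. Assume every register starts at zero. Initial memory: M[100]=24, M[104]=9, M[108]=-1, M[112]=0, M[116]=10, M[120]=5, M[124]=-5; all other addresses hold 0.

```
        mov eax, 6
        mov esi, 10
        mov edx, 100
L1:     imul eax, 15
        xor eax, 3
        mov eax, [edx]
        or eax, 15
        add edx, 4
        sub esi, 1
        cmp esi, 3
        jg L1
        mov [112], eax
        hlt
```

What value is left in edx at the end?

128

mov eax, 6 → eax=6
mov esi, 10 → esi=10
mov edx, 100 → edx=100
imul eax, 15 → eax=6*15=90
xor eax, 3 → eax=90^3=89
mov eax, [edx] → eax=M[100]=24
or eax, 15 → eax=24|15=31
add edx, 4 → edx=100+4=104
sub esi, 1 → esi=10-1=9
cmp esi, 3  (cmp 9,3)
jg L1: taken
imul eax, 15 → eax=31*15=465
xor eax, 3 → eax=465^3=466
mov eax, [edx] → eax=M[104]=9
or eax, 15 → eax=9|15=15
add edx, 4 → edx=104+4=108
sub esi, 1 → esi=9-1=8
cmp esi, 3  (cmp 8,3)
jg L1: taken
imul eax, 15 → eax=15*15=225
xor eax, 3 → eax=225^3=226
mov eax, [edx] → eax=M[108]=-1
or eax, 15 → eax=(-1)|15=-1
add edx, 4 → edx=108+4=112
sub esi, 1 → esi=8-1=7
cmp esi, 3  (cmp 7,3)
jg L1: taken
imul eax, 15 → eax=(-1)*15=-15
xor eax, 3 → eax=(-15)^3=-14
mov eax, [edx] → eax=M[112]=0
or eax, 15 → eax=0|15=15
add edx, 4 → edx=112+4=116
sub esi, 1 → esi=7-1=6
cmp esi, 3  (cmp 6,3)
jg L1: taken
imul eax, 15 → eax=15*15=225
xor eax, 3 → eax=225^3=226
mov eax, [edx] → eax=M[116]=10
or eax, 15 → eax=10|15=15
add edx, 4 → edx=116+4=120
sub esi, 1 → esi=6-1=5
cmp esi, 3  (cmp 5,3)
jg L1: taken
imul eax, 15 → eax=15*15=225
xor eax, 3 → eax=225^3=226
mov eax, [edx] → eax=M[120]=5
or eax, 15 → eax=5|15=15
add edx, 4 → edx=120+4=124
sub esi, 1 → esi=5-1=4
cmp esi, 3  (cmp 4,3)
jg L1: taken
imul eax, 15 → eax=15*15=225
xor eax, 3 → eax=225^3=226
mov eax, [edx] → eax=M[124]=-5
or eax, 15 → eax=(-5)|15=-1
add edx, 4 → edx=124+4=128
sub esi, 1 → esi=4-1=3
cmp esi, 3  (cmp 3,3)
jg L1: not taken
mov [112], eax → M[112]=-1
halt.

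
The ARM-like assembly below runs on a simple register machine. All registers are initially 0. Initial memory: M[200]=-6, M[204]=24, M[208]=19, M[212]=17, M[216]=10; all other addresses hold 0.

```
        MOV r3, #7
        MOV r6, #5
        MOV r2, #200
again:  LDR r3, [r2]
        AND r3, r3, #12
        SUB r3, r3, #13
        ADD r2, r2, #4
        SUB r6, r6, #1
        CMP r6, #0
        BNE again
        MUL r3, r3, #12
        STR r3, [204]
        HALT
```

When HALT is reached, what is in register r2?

220

r3=7
r6=5
r2=200
r3=M[200]=-6
r3=(-6)&12=8
r3=8-13=-5
r2=200+4=204
r6=5-1=4
CMP r6, #0  (cmp 4,0)
BNE again: taken
r3=M[204]=24
r3=24&12=8
r3=8-13=-5
r2=204+4=208
r6=4-1=3
CMP r6, #0  (cmp 3,0)
BNE again: taken
r3=M[208]=19
r3=19&12=0
r3=0-13=-13
r2=208+4=212
r6=3-1=2
CMP r6, #0  (cmp 2,0)
BNE again: taken
r3=M[212]=17
r3=17&12=0
r3=0-13=-13
r2=212+4=216
r6=2-1=1
CMP r6, #0  (cmp 1,0)
BNE again: taken
r3=M[216]=10
r3=10&12=8
r3=8-13=-5
r2=216+4=220
r6=1-1=0
CMP r6, #0  (cmp 0,0)
BNE again: not taken
r3=(-5)*12=-60
STR r3, [204] → M[204]=-60
halt.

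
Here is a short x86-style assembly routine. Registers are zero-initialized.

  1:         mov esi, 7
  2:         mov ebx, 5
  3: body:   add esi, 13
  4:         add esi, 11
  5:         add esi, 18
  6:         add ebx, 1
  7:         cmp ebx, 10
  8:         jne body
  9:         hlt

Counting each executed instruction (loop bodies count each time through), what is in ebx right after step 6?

after mov esi, 7: esi=7
after mov ebx, 5: ebx=5
after add esi, 13: esi=7+13=20
after add esi, 11: esi=20+11=31
after add esi, 18: esi=31+18=49
after add ebx, 1: ebx=5+1=6
After step 6: ebx = 6.

6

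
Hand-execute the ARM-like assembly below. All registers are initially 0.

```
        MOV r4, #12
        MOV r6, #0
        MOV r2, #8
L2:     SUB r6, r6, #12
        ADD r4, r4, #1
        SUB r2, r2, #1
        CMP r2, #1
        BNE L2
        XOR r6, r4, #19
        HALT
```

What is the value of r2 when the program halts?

1

after MOV r4, #12: r4=12
after MOV r6, #0: r6=0
after MOV r2, #8: r2=8
after SUB r6, r6, #12: r6=0-12=-12
after ADD r4, r4, #1: r4=12+1=13
after SUB r2, r2, #1: r2=8-1=7
CMP r2, #1  (cmp 7,1)
BNE L2: taken
after SUB r6, r6, #12: r6=(-12)-12=-24
after ADD r4, r4, #1: r4=13+1=14
after SUB r2, r2, #1: r2=7-1=6
CMP r2, #1  (cmp 6,1)
BNE L2: taken
after SUB r6, r6, #12: r6=(-24)-12=-36
after ADD r4, r4, #1: r4=14+1=15
after SUB r2, r2, #1: r2=6-1=5
CMP r2, #1  (cmp 5,1)
BNE L2: taken
after SUB r6, r6, #12: r6=(-36)-12=-48
after ADD r4, r4, #1: r4=15+1=16
after SUB r2, r2, #1: r2=5-1=4
CMP r2, #1  (cmp 4,1)
BNE L2: taken
after SUB r6, r6, #12: r6=(-48)-12=-60
after ADD r4, r4, #1: r4=16+1=17
after SUB r2, r2, #1: r2=4-1=3
CMP r2, #1  (cmp 3,1)
BNE L2: taken
after SUB r6, r6, #12: r6=(-60)-12=-72
after ADD r4, r4, #1: r4=17+1=18
after SUB r2, r2, #1: r2=3-1=2
CMP r2, #1  (cmp 2,1)
BNE L2: taken
after SUB r6, r6, #12: r6=(-72)-12=-84
after ADD r4, r4, #1: r4=18+1=19
after SUB r2, r2, #1: r2=2-1=1
CMP r2, #1  (cmp 1,1)
BNE L2: not taken
after XOR r6, r4, #19: r6=19^19=0
halt.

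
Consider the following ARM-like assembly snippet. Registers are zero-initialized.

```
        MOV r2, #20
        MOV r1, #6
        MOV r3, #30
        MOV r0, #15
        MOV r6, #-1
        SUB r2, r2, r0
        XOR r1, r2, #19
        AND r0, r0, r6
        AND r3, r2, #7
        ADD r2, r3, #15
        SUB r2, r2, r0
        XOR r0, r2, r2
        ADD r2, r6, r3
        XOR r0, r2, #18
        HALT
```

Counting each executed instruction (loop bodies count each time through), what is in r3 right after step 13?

5

r2=20
r1=6
r3=30
r0=15
r6=-1
r2=20-15=5
r1=5^19=22
r0=15&(-1)=15
r3=5&7=5
r2=5+15=20
r2=20-15=5
r0=5^5=0
r2=(-1)+5=4
After step 13: r3 = 5.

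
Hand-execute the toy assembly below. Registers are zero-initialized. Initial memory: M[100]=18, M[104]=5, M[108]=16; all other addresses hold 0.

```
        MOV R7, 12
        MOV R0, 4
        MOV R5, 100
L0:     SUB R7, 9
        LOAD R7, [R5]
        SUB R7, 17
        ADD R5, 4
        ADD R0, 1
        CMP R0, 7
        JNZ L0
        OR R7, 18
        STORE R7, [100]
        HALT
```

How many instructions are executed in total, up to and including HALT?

after MOV R7, 12: R7=12
after MOV R0, 4: R0=4
after MOV R5, 100: R5=100
after SUB R7, 9: R7=12-9=3
after LOAD R7, [R5]: R7=M[100]=18
after SUB R7, 17: R7=18-17=1
after ADD R5, 4: R5=100+4=104
after ADD R0, 1: R0=4+1=5
CMP R0, 7  (cmp 5,7)
JNZ L0: taken
after SUB R7, 9: R7=1-9=-8
after LOAD R7, [R5]: R7=M[104]=5
after SUB R7, 17: R7=5-17=-12
after ADD R5, 4: R5=104+4=108
after ADD R0, 1: R0=5+1=6
CMP R0, 7  (cmp 6,7)
JNZ L0: taken
after SUB R7, 9: R7=(-12)-9=-21
after LOAD R7, [R5]: R7=M[108]=16
after SUB R7, 17: R7=16-17=-1
after ADD R5, 4: R5=108+4=112
after ADD R0, 1: R0=6+1=7
CMP R0, 7  (cmp 7,7)
JNZ L0: not taken
after OR R7, 18: R7=(-1)|18=-1
STORE R7, [100] → M[100]=-1
halt.
Total executed instructions: 27.

27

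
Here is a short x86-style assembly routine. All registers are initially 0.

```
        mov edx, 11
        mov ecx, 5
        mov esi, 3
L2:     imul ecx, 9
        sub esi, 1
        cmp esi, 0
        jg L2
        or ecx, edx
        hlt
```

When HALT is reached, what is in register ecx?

3647

mov edx, 11 → edx=11
mov ecx, 5 → ecx=5
mov esi, 3 → esi=3
imul ecx, 9 → ecx=5*9=45
sub esi, 1 → esi=3-1=2
cmp esi, 0  (cmp 2,0)
jg L2: taken
imul ecx, 9 → ecx=45*9=405
sub esi, 1 → esi=2-1=1
cmp esi, 0  (cmp 1,0)
jg L2: taken
imul ecx, 9 → ecx=405*9=3645
sub esi, 1 → esi=1-1=0
cmp esi, 0  (cmp 0,0)
jg L2: not taken
or ecx, edx → ecx=3645|11=3647
halt.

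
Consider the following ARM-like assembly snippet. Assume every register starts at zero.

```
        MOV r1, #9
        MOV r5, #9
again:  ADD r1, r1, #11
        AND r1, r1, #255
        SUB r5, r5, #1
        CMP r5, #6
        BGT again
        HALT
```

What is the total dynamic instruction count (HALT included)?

18

MOV r1, #9 → r1=9
MOV r5, #9 → r5=9
ADD r1, r1, #11 → r1=9+11=20
AND r1, r1, #255 → r1=20&255=20
SUB r5, r5, #1 → r5=9-1=8
CMP r5, #6  (cmp 8,6)
BGT again: taken
ADD r1, r1, #11 → r1=20+11=31
AND r1, r1, #255 → r1=31&255=31
SUB r5, r5, #1 → r5=8-1=7
CMP r5, #6  (cmp 7,6)
BGT again: taken
ADD r1, r1, #11 → r1=31+11=42
AND r1, r1, #255 → r1=42&255=42
SUB r5, r5, #1 → r5=7-1=6
CMP r5, #6  (cmp 6,6)
BGT again: not taken
halt.
Total executed instructions: 18.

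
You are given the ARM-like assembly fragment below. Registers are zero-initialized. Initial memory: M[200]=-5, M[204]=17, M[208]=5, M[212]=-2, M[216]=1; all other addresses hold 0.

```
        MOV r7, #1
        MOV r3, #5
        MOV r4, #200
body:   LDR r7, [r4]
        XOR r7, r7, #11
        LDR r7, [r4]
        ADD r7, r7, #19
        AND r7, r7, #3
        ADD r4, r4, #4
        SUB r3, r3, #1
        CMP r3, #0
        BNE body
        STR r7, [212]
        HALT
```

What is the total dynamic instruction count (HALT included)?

r7=1
r3=5
r4=200
r7=M[200]=-5
r7=(-5)^11=-16
r7=M[200]=-5
r7=(-5)+19=14
r7=14&3=2
r4=200+4=204
r3=5-1=4
CMP r3, #0  (cmp 4,0)
BNE body: taken
r7=M[204]=17
r7=17^11=26
r7=M[204]=17
r7=17+19=36
r7=36&3=0
r4=204+4=208
r3=4-1=3
CMP r3, #0  (cmp 3,0)
BNE body: taken
r7=M[208]=5
r7=5^11=14
r7=M[208]=5
r7=5+19=24
r7=24&3=0
r4=208+4=212
r3=3-1=2
CMP r3, #0  (cmp 2,0)
BNE body: taken
r7=M[212]=-2
r7=(-2)^11=-11
r7=M[212]=-2
r7=(-2)+19=17
r7=17&3=1
r4=212+4=216
r3=2-1=1
CMP r3, #0  (cmp 1,0)
BNE body: taken
r7=M[216]=1
r7=1^11=10
r7=M[216]=1
r7=1+19=20
r7=20&3=0
r4=216+4=220
r3=1-1=0
CMP r3, #0  (cmp 0,0)
BNE body: not taken
STR r7, [212] → M[212]=0
halt.
Total executed instructions: 50.

50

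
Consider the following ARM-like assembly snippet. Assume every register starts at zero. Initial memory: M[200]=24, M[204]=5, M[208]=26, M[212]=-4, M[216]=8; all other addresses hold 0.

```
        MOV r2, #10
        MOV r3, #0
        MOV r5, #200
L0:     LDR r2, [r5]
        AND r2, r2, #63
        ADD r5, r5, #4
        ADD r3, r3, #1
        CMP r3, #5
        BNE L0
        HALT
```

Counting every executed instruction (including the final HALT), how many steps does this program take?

r2=10
r3=0
r5=200
r2=M[200]=24
r2=24&63=24
r5=200+4=204
r3=0+1=1
CMP r3, #5  (cmp 1,5)
BNE L0: taken
r2=M[204]=5
r2=5&63=5
r5=204+4=208
r3=1+1=2
CMP r3, #5  (cmp 2,5)
BNE L0: taken
r2=M[208]=26
r2=26&63=26
r5=208+4=212
r3=2+1=3
CMP r3, #5  (cmp 3,5)
BNE L0: taken
r2=M[212]=-4
r2=(-4)&63=60
r5=212+4=216
r3=3+1=4
CMP r3, #5  (cmp 4,5)
BNE L0: taken
r2=M[216]=8
r2=8&63=8
r5=216+4=220
r3=4+1=5
CMP r3, #5  (cmp 5,5)
BNE L0: not taken
halt.
Total executed instructions: 34.

34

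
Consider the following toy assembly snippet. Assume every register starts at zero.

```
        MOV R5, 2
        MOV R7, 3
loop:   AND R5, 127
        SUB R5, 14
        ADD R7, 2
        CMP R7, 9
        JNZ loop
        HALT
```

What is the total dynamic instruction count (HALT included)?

MOV R5, 2 → R5=2
MOV R7, 3 → R7=3
AND R5, 127 → R5=2&127=2
SUB R5, 14 → R5=2-14=-12
ADD R7, 2 → R7=3+2=5
CMP R7, 9  (cmp 5,9)
JNZ loop: taken
AND R5, 127 → R5=(-12)&127=116
SUB R5, 14 → R5=116-14=102
ADD R7, 2 → R7=5+2=7
CMP R7, 9  (cmp 7,9)
JNZ loop: taken
AND R5, 127 → R5=102&127=102
SUB R5, 14 → R5=102-14=88
ADD R7, 2 → R7=7+2=9
CMP R7, 9  (cmp 9,9)
JNZ loop: not taken
halt.
Total executed instructions: 18.

18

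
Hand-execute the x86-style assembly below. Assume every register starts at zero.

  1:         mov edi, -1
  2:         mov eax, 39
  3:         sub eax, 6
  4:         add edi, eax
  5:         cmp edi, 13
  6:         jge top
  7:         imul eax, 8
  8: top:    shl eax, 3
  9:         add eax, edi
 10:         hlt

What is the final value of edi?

mov edi, -1 → edi=-1
mov eax, 39 → eax=39
sub eax, 6 → eax=39-6=33
add edi, eax → edi=(-1)+33=32
cmp edi, 13  (cmp 32,13)
jge top: taken
shl eax, 3 → eax=33<<3=264
add eax, edi → eax=264+32=296
halt.

32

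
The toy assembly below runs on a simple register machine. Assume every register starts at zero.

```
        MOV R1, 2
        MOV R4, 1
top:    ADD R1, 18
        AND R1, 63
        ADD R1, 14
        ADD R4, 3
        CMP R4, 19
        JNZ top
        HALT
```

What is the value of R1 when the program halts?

MOV R1, 2 → R1=2
MOV R4, 1 → R4=1
ADD R1, 18 → R1=2+18=20
AND R1, 63 → R1=20&63=20
ADD R1, 14 → R1=20+14=34
ADD R4, 3 → R4=1+3=4
CMP R4, 19  (cmp 4,19)
JNZ top: taken
ADD R1, 18 → R1=34+18=52
AND R1, 63 → R1=52&63=52
ADD R1, 14 → R1=52+14=66
ADD R4, 3 → R4=4+3=7
CMP R4, 19  (cmp 7,19)
JNZ top: taken
ADD R1, 18 → R1=66+18=84
AND R1, 63 → R1=84&63=20
ADD R1, 14 → R1=20+14=34
ADD R4, 3 → R4=7+3=10
CMP R4, 19  (cmp 10,19)
JNZ top: taken
ADD R1, 18 → R1=34+18=52
AND R1, 63 → R1=52&63=52
ADD R1, 14 → R1=52+14=66
ADD R4, 3 → R4=10+3=13
CMP R4, 19  (cmp 13,19)
JNZ top: taken
ADD R1, 18 → R1=66+18=84
AND R1, 63 → R1=84&63=20
ADD R1, 14 → R1=20+14=34
ADD R4, 3 → R4=13+3=16
CMP R4, 19  (cmp 16,19)
JNZ top: taken
ADD R1, 18 → R1=34+18=52
AND R1, 63 → R1=52&63=52
ADD R1, 14 → R1=52+14=66
ADD R4, 3 → R4=16+3=19
CMP R4, 19  (cmp 19,19)
JNZ top: not taken
halt.

66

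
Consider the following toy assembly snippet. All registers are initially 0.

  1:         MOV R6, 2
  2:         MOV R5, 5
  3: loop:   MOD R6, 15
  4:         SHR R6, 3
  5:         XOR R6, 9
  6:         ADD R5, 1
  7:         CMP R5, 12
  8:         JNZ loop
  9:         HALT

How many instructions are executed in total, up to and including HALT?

45

MOV R6, 2 → R6=2
MOV R5, 5 → R5=5
MOD R6, 15 → R6=2%15=2
SHR R6, 3 → R6=2>>3=0
XOR R6, 9 → R6=0^9=9
ADD R5, 1 → R5=5+1=6
CMP R5, 12  (cmp 6,12)
JNZ loop: taken
MOD R6, 15 → R6=9%15=9
SHR R6, 3 → R6=9>>3=1
XOR R6, 9 → R6=1^9=8
ADD R5, 1 → R5=6+1=7
CMP R5, 12  (cmp 7,12)
JNZ loop: taken
MOD R6, 15 → R6=8%15=8
SHR R6, 3 → R6=8>>3=1
XOR R6, 9 → R6=1^9=8
ADD R5, 1 → R5=7+1=8
CMP R5, 12  (cmp 8,12)
JNZ loop: taken
MOD R6, 15 → R6=8%15=8
SHR R6, 3 → R6=8>>3=1
XOR R6, 9 → R6=1^9=8
ADD R5, 1 → R5=8+1=9
CMP R5, 12  (cmp 9,12)
JNZ loop: taken
MOD R6, 15 → R6=8%15=8
SHR R6, 3 → R6=8>>3=1
XOR R6, 9 → R6=1^9=8
ADD R5, 1 → R5=9+1=10
CMP R5, 12  (cmp 10,12)
JNZ loop: taken
MOD R6, 15 → R6=8%15=8
SHR R6, 3 → R6=8>>3=1
XOR R6, 9 → R6=1^9=8
ADD R5, 1 → R5=10+1=11
CMP R5, 12  (cmp 11,12)
JNZ loop: taken
MOD R6, 15 → R6=8%15=8
SHR R6, 3 → R6=8>>3=1
XOR R6, 9 → R6=1^9=8
ADD R5, 1 → R5=11+1=12
CMP R5, 12  (cmp 12,12)
JNZ loop: not taken
halt.
Total executed instructions: 45.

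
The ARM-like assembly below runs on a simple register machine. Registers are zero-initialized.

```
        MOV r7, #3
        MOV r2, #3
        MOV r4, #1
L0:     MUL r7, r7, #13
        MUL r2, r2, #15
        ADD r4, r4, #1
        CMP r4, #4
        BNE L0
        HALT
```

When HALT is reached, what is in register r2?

MOV r7, #3 → r7=3
MOV r2, #3 → r2=3
MOV r4, #1 → r4=1
MUL r7, r7, #13 → r7=3*13=39
MUL r2, r2, #15 → r2=3*15=45
ADD r4, r4, #1 → r4=1+1=2
CMP r4, #4  (cmp 2,4)
BNE L0: taken
MUL r7, r7, #13 → r7=39*13=507
MUL r2, r2, #15 → r2=45*15=675
ADD r4, r4, #1 → r4=2+1=3
CMP r4, #4  (cmp 3,4)
BNE L0: taken
MUL r7, r7, #13 → r7=507*13=6591
MUL r2, r2, #15 → r2=675*15=10125
ADD r4, r4, #1 → r4=3+1=4
CMP r4, #4  (cmp 4,4)
BNE L0: not taken
halt.

10125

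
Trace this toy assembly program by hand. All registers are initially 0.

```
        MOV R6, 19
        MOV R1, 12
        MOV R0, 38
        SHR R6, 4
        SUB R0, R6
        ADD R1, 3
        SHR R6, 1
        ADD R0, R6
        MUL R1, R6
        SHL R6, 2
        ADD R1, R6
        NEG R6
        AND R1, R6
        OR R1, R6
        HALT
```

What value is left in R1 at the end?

after MOV R6, 19: R6=19
after MOV R1, 12: R1=12
after MOV R0, 38: R0=38
after SHR R6, 4: R6=19>>4=1
after SUB R0, R6: R0=38-1=37
after ADD R1, 3: R1=12+3=15
after SHR R6, 1: R6=1>>1=0
after ADD R0, R6: R0=37+0=37
after MUL R1, R6: R1=15*0=0
after SHL R6, 2: R6=0<<2=0
after ADD R1, R6: R1=0+0=0
after NEG R6: R6=-(0)=0
after AND R1, R6: R1=0&0=0
after OR R1, R6: R1=0|0=0
halt.

0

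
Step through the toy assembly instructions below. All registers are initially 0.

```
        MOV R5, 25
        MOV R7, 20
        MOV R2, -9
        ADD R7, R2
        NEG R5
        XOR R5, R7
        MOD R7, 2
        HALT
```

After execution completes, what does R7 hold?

after MOV R5, 25: R5=25
after MOV R7, 20: R7=20
after MOV R2, -9: R2=-9
after ADD R7, R2: R7=20+(-9)=11
after NEG R5: R5=-(25)=-25
after XOR R5, R7: R5=(-25)^11=-20
after MOD R7, 2: R7=11%2=1
halt.

1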